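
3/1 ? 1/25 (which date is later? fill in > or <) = >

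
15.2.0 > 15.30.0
False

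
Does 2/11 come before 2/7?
No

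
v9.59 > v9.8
True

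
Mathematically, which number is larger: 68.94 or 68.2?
68.94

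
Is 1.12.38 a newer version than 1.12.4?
Yes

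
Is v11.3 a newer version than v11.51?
No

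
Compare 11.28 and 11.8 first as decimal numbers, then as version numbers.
As decimals: 11.28 < 11.8. As versions: v11.28 > v11.8 (minor version 28 > 8).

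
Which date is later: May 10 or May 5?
May 10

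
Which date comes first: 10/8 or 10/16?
10/8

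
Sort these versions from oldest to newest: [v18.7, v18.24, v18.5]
[v18.5, v18.7, v18.24]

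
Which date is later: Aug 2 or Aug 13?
Aug 13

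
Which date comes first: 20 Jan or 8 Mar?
20 Jan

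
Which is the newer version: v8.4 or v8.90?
v8.90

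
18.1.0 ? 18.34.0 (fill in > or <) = <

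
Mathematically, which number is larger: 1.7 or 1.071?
1.7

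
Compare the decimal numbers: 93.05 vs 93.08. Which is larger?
93.08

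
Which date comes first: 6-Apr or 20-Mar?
20-Mar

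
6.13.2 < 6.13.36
True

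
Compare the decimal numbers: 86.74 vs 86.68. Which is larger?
86.74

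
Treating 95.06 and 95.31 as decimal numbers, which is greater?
95.31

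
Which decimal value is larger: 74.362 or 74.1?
74.362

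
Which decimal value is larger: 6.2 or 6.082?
6.2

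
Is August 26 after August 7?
Yes. Day 26 comes after day 7 in August — this is a date comparison, not a decimal one (the decimal 8.26 would be smaller than 8.7).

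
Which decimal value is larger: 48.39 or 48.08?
48.39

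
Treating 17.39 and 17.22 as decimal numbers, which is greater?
17.39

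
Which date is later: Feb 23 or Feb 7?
Feb 23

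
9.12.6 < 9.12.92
True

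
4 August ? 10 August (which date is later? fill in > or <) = <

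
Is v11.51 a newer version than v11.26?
Yes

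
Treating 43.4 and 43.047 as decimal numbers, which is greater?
43.4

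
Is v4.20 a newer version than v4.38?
No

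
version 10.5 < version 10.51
True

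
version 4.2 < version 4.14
True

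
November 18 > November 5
True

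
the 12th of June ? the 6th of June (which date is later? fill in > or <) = >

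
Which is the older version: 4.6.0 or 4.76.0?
4.6.0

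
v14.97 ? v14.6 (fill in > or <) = >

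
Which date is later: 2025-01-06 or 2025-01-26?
2025-01-26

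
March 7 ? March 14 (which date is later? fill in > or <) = <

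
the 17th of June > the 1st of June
True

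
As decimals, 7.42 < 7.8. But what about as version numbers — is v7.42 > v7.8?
True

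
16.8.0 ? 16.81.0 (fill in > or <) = <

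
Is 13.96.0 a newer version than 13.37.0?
Yes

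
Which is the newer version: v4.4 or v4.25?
v4.25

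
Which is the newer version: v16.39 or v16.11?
v16.39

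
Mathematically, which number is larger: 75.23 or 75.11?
75.23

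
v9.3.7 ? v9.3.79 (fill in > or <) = <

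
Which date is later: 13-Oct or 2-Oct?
13-Oct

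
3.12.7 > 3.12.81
False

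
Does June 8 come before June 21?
Yes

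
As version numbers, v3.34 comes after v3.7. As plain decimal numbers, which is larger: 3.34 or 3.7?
3.7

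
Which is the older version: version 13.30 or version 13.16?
version 13.16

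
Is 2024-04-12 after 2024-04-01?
Yes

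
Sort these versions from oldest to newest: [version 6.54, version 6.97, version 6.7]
[version 6.7, version 6.54, version 6.97]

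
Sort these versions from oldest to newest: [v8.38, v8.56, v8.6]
[v8.6, v8.38, v8.56]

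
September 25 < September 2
False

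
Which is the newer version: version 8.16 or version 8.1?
version 8.16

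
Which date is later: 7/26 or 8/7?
8/7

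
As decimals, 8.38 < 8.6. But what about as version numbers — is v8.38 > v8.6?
True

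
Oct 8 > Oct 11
False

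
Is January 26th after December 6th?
No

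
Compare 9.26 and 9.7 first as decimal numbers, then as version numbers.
As decimals: 9.26 < 9.7. As versions: v9.26 > v9.7 (minor version 26 > 7).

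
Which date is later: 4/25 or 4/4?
4/25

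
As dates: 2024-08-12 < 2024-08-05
False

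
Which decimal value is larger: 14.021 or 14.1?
14.1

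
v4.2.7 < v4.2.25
True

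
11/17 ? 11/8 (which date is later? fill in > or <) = >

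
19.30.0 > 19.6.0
True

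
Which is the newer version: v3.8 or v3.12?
v3.12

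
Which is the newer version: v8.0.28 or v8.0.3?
v8.0.28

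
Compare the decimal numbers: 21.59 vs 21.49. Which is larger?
21.59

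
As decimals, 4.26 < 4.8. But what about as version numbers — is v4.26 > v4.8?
True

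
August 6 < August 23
True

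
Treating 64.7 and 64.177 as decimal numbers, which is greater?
64.7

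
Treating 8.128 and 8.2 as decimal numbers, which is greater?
8.2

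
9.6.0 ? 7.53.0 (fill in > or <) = >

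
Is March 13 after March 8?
Yes. Day 13 comes after day 8 in March — this is a date comparison, not a decimal one (the decimal 3.13 would be smaller than 3.8).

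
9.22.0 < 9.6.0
False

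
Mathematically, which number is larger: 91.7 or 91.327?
91.7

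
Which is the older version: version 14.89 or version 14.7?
version 14.7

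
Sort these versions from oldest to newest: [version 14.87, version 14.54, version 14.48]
[version 14.48, version 14.54, version 14.87]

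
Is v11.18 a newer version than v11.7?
Yes. Version numbers are compared segment by segment as integers, not as decimals: minor version 18 > 7, so v11.18 > v11.7 (even though the decimal 11.18 < 11.7).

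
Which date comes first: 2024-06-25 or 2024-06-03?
2024-06-03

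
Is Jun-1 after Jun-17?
No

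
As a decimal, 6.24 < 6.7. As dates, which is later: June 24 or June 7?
June 24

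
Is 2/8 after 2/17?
No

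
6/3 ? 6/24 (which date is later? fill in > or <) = <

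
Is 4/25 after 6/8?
No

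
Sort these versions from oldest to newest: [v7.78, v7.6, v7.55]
[v7.6, v7.55, v7.78]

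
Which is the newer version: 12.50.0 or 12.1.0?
12.50.0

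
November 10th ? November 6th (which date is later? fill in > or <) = >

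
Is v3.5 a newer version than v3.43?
No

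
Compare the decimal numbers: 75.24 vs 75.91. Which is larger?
75.91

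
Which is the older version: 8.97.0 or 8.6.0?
8.6.0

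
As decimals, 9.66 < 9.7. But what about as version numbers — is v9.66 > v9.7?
True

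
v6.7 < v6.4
False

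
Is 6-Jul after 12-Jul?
No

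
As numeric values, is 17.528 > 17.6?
False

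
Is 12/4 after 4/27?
Yes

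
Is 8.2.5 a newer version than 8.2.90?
No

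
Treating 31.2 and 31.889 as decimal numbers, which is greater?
31.889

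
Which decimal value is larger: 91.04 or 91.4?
91.4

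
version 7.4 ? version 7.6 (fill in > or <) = <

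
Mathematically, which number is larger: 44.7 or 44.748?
44.748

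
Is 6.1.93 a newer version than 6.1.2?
Yes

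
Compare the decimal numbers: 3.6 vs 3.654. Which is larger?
3.654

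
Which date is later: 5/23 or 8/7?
8/7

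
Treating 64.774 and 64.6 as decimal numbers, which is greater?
64.774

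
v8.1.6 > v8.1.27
False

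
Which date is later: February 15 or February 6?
February 15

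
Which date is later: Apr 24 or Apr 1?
Apr 24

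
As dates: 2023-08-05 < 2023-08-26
True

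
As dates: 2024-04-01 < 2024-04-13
True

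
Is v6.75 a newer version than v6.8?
Yes. Version numbers are compared segment by segment as integers, not as decimals: minor version 75 > 8, so v6.75 > v6.8 (even though the decimal 6.75 < 6.8).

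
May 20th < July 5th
True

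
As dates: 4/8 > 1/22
True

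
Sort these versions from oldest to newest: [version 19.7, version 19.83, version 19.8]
[version 19.7, version 19.8, version 19.83]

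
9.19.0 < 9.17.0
False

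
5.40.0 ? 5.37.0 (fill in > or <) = >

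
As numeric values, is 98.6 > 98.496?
True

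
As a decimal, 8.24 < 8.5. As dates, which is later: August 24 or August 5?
August 24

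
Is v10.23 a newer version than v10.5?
Yes. Version numbers are compared segment by segment as integers, not as decimals: minor version 23 > 5, so v10.23 > v10.5 (even though the decimal 10.23 < 10.5).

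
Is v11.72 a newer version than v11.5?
Yes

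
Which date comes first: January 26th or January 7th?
January 7th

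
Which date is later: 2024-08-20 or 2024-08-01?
2024-08-20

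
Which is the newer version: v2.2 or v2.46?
v2.46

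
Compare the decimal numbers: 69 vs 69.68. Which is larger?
69.68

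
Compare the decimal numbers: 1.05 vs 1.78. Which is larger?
1.78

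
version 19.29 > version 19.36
False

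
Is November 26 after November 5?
Yes. Day 26 comes after day 5 in November — this is a date comparison, not a decimal one (the decimal 11.26 would be smaller than 11.5).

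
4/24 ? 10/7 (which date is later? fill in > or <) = <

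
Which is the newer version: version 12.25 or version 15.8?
version 15.8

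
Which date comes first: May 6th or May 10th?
May 6th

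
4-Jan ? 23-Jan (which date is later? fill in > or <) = <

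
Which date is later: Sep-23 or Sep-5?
Sep-23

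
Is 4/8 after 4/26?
No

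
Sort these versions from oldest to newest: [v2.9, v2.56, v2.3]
[v2.3, v2.9, v2.56]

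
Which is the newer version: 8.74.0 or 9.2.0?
9.2.0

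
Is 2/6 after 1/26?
Yes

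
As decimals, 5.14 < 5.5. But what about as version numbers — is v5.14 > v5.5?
True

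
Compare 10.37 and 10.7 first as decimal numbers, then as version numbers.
As decimals: 10.37 < 10.7. As versions: v10.37 > v10.7 (minor version 37 > 7).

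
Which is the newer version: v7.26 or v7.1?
v7.26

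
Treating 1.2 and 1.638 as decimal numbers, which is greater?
1.638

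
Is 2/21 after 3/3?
No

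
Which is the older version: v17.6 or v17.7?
v17.6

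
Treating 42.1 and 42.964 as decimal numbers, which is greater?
42.964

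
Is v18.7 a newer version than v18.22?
No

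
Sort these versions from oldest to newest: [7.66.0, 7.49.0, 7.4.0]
[7.4.0, 7.49.0, 7.66.0]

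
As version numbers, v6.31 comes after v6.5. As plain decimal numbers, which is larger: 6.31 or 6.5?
6.5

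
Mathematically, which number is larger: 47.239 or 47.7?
47.7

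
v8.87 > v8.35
True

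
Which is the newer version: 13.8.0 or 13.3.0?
13.8.0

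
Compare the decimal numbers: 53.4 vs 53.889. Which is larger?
53.889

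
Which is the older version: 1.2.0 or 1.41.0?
1.2.0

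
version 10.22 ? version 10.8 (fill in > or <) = >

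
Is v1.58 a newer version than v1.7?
Yes. Version numbers are compared segment by segment as integers, not as decimals: minor version 58 > 7, so v1.58 > v1.7 (even though the decimal 1.58 < 1.7).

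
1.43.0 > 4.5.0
False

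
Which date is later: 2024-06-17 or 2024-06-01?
2024-06-17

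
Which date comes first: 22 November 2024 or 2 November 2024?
2 November 2024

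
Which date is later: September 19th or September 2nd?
September 19th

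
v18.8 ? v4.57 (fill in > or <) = >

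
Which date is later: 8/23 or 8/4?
8/23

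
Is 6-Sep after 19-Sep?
No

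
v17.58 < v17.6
False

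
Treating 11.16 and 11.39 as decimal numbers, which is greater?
11.39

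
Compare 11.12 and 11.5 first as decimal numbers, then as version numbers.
As decimals: 11.12 < 11.5. As versions: v11.12 > v11.5 (minor version 12 > 5).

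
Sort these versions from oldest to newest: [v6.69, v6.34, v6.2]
[v6.2, v6.34, v6.69]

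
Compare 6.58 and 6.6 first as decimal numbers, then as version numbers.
As decimals: 6.58 < 6.6. As versions: v6.58 > v6.6 (minor version 58 > 6).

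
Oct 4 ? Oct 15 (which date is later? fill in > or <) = <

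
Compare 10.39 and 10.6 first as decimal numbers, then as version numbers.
As decimals: 10.39 < 10.6. As versions: v10.39 > v10.6 (minor version 39 > 6).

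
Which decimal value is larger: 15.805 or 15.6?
15.805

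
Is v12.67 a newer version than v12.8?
Yes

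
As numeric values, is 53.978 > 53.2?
True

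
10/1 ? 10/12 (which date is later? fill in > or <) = <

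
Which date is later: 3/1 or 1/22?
3/1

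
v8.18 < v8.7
False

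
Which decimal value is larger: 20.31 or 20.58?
20.58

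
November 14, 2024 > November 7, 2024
True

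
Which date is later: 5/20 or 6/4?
6/4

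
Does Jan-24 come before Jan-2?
No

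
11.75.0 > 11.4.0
True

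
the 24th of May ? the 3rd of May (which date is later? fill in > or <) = >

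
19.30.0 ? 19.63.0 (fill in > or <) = <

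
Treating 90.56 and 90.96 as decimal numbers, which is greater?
90.96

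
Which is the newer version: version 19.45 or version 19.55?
version 19.55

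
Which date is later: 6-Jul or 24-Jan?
6-Jul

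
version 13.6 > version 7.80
True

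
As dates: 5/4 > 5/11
False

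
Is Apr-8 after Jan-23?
Yes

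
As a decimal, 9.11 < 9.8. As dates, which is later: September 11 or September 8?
September 11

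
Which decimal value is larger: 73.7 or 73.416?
73.7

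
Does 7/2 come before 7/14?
Yes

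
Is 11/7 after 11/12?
No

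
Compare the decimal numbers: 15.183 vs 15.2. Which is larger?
15.2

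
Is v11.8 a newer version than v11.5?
Yes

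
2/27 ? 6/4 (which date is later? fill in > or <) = <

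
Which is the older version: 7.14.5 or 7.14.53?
7.14.5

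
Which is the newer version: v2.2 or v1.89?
v2.2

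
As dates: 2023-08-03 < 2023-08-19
True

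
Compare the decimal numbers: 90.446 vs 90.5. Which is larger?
90.5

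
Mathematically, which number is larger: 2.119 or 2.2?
2.2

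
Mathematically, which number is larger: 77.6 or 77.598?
77.6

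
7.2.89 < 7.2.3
False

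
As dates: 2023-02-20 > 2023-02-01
True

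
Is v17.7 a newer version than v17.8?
No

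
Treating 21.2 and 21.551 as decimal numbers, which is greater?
21.551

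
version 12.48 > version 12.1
True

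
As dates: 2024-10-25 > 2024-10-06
True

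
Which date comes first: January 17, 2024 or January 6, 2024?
January 6, 2024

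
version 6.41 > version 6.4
True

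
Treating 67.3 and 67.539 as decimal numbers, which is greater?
67.539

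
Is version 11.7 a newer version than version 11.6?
Yes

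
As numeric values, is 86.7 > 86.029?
True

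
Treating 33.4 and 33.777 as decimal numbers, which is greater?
33.777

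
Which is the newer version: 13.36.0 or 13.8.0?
13.36.0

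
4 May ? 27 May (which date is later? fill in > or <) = <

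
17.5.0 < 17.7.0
True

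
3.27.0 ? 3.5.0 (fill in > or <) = >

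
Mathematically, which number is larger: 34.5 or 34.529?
34.529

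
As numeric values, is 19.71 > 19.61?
True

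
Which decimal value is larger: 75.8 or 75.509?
75.8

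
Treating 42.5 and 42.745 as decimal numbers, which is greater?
42.745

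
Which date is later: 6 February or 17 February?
17 February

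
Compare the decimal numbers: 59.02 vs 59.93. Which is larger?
59.93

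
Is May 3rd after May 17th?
No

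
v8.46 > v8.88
False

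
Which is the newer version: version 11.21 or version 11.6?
version 11.21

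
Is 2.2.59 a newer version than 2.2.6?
Yes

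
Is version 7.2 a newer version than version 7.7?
No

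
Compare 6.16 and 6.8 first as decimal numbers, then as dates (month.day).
As decimals: 6.16 < 6.8. As dates: 6/16 is later than 6/8 (day 16 > day 8).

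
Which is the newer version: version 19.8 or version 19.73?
version 19.73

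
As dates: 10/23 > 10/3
True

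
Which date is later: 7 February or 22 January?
7 February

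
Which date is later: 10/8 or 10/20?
10/20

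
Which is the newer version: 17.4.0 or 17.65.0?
17.65.0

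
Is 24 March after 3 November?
No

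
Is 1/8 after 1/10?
No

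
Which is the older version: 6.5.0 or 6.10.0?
6.5.0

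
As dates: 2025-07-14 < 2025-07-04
False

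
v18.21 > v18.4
True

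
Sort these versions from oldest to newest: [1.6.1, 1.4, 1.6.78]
[1.4, 1.6.1, 1.6.78]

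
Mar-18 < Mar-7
False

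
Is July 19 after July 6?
Yes. Day 19 comes after day 6 in July — this is a date comparison, not a decimal one (the decimal 7.19 would be smaller than 7.6).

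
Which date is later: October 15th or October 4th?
October 15th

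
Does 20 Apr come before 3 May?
Yes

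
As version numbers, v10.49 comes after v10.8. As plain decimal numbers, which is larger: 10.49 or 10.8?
10.8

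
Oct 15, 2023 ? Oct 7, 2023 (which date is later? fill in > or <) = >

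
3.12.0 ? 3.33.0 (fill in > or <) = <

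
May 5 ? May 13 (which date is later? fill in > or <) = <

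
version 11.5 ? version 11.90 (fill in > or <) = <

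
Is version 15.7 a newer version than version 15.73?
No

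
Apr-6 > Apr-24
False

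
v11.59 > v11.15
True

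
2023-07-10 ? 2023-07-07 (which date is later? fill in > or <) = >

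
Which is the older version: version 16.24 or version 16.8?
version 16.8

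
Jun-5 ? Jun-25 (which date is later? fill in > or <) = <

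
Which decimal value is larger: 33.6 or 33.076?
33.6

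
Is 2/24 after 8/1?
No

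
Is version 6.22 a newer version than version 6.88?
No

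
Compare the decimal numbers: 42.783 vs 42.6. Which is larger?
42.783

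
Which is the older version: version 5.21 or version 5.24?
version 5.21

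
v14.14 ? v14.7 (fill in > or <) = >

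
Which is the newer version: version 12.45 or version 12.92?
version 12.92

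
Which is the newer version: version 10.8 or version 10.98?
version 10.98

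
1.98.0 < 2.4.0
True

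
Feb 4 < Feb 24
True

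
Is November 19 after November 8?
Yes. Day 19 comes after day 8 in November — this is a date comparison, not a decimal one (the decimal 11.19 would be smaller than 11.8).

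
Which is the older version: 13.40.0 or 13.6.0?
13.6.0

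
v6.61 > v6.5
True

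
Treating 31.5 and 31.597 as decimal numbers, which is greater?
31.597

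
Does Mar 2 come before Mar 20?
Yes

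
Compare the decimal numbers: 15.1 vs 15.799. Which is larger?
15.799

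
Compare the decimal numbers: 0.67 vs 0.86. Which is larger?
0.86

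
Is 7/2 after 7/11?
No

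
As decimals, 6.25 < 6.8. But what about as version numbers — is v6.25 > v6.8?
True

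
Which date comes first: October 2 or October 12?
October 2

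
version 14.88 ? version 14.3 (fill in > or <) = >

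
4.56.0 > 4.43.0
True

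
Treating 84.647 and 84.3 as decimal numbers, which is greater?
84.647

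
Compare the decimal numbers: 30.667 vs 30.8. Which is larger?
30.8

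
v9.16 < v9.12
False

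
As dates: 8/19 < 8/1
False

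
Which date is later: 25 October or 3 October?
25 October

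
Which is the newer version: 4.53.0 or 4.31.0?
4.53.0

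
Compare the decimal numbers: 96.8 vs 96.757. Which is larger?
96.8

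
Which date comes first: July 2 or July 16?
July 2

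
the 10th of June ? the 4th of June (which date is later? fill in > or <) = >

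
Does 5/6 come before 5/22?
Yes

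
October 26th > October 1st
True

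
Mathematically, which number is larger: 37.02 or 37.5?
37.5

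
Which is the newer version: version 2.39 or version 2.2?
version 2.39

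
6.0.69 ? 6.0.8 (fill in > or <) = >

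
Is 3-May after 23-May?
No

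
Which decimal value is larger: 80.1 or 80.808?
80.808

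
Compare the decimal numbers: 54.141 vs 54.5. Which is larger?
54.5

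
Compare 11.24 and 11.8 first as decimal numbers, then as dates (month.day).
As decimals: 11.24 < 11.8. As dates: 11/24 is later than 11/8 (day 24 > day 8).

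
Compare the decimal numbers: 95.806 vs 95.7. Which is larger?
95.806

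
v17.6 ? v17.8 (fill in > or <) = <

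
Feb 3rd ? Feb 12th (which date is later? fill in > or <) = <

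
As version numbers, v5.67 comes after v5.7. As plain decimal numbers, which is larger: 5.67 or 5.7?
5.7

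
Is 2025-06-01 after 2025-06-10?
No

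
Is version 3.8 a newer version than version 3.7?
Yes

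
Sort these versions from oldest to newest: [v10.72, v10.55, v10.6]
[v10.6, v10.55, v10.72]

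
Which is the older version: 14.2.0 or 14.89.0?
14.2.0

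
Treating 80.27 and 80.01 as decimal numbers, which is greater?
80.27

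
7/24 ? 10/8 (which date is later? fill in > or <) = <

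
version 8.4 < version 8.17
True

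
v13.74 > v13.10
True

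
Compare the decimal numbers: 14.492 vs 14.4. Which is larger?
14.492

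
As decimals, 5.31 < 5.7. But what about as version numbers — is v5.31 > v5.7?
True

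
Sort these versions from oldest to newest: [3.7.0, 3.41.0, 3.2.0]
[3.2.0, 3.7.0, 3.41.0]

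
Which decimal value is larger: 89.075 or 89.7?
89.7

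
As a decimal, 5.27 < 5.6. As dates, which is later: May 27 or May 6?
May 27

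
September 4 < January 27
False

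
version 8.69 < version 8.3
False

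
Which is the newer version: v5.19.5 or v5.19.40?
v5.19.40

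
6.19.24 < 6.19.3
False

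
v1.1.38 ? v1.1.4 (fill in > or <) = >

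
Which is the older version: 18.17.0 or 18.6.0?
18.6.0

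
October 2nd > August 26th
True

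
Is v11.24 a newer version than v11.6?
Yes. Version numbers are compared segment by segment as integers, not as decimals: minor version 24 > 6, so v11.24 > v11.6 (even though the decimal 11.24 < 11.6).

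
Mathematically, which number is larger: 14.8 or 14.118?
14.8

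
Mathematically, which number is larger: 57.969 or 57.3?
57.969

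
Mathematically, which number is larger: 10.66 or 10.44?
10.66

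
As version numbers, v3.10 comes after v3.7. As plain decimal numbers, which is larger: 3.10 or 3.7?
3.7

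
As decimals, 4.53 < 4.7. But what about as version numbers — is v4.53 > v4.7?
True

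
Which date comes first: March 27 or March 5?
March 5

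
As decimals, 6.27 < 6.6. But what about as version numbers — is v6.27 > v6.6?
True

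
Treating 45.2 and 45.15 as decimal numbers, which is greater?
45.2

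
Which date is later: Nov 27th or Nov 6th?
Nov 27th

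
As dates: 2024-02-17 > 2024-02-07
True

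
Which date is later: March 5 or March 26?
March 26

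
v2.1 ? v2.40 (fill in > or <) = <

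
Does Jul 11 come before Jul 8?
No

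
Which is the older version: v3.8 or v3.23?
v3.8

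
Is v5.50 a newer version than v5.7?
Yes. Version numbers are compared segment by segment as integers, not as decimals: minor version 50 > 7, so v5.50 > v5.7 (even though the decimal 5.50 < 5.7).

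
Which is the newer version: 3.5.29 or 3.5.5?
3.5.29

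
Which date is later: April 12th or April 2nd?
April 12th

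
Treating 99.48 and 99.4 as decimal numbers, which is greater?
99.48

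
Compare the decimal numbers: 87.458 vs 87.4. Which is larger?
87.458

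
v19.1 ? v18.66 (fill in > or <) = >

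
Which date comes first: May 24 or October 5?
May 24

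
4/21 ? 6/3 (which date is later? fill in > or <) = <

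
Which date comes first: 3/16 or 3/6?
3/6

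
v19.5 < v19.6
True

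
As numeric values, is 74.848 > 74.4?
True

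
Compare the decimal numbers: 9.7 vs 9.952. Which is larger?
9.952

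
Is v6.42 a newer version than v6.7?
Yes. Version numbers are compared segment by segment as integers, not as decimals: minor version 42 > 7, so v6.42 > v6.7 (even though the decimal 6.42 < 6.7).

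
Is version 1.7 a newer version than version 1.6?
Yes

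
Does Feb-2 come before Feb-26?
Yes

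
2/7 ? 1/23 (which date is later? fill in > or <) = >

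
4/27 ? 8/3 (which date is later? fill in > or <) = <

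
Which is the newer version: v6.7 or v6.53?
v6.53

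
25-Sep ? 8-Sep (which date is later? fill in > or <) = >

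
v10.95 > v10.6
True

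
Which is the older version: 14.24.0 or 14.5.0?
14.5.0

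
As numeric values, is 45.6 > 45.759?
False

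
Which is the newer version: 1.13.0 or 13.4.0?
13.4.0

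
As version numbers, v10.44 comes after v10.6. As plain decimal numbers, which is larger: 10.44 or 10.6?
10.6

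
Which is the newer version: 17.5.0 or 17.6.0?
17.6.0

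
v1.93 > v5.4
False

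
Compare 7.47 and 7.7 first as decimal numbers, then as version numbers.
As decimals: 7.47 < 7.7. As versions: v7.47 > v7.7 (minor version 47 > 7).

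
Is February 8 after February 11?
No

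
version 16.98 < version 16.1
False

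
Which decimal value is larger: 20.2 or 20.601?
20.601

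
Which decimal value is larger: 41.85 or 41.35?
41.85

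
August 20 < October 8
True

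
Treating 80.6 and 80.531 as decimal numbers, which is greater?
80.6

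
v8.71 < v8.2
False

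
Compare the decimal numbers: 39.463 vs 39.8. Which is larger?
39.8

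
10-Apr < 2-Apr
False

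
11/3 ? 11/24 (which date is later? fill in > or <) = <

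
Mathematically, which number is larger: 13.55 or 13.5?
13.55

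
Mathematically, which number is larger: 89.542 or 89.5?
89.542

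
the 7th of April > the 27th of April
False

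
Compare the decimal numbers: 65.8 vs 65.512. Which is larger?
65.8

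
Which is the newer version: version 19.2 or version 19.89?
version 19.89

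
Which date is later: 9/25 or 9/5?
9/25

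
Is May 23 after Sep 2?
No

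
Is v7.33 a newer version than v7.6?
Yes. Version numbers are compared segment by segment as integers, not as decimals: minor version 33 > 6, so v7.33 > v7.6 (even though the decimal 7.33 < 7.6).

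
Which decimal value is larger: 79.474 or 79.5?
79.5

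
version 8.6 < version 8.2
False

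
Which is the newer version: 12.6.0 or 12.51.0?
12.51.0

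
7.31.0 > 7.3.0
True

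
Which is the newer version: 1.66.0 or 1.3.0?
1.66.0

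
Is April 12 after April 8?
Yes. Day 12 comes after day 8 in April — this is a date comparison, not a decimal one (the decimal 4.12 would be smaller than 4.8).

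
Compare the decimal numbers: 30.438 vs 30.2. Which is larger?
30.438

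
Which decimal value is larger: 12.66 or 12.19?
12.66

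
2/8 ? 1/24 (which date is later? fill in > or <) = >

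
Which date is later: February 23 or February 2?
February 23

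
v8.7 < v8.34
True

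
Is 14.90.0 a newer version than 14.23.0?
Yes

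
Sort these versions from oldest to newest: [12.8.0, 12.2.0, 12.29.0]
[12.2.0, 12.8.0, 12.29.0]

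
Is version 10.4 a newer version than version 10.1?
Yes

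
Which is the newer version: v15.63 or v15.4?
v15.63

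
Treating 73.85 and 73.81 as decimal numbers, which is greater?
73.85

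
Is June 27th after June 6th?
Yes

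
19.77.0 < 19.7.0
False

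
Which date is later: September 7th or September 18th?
September 18th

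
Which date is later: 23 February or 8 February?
23 February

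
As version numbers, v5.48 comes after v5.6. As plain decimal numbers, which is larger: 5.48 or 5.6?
5.6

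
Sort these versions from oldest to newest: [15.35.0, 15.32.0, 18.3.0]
[15.32.0, 15.35.0, 18.3.0]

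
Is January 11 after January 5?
Yes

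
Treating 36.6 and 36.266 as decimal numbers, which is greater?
36.6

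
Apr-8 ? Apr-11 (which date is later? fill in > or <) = <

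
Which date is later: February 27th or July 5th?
July 5th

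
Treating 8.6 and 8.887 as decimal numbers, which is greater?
8.887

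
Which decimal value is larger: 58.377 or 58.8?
58.8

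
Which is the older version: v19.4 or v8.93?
v8.93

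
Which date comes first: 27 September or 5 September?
5 September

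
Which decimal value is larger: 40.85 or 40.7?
40.85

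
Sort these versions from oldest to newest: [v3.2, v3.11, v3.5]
[v3.2, v3.5, v3.11]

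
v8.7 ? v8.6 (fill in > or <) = >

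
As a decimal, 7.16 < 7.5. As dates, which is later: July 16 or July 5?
July 16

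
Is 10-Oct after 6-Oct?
Yes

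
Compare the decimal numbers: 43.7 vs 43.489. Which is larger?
43.7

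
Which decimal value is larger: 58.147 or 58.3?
58.3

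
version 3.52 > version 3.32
True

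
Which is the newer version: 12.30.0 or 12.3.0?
12.30.0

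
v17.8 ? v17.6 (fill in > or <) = >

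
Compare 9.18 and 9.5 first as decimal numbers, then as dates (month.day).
As decimals: 9.18 < 9.5. As dates: 9/18 is later than 9/5 (day 18 > day 5).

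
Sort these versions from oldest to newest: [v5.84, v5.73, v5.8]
[v5.8, v5.73, v5.84]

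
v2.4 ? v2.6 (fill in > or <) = <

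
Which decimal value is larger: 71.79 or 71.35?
71.79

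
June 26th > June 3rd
True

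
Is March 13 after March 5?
Yes. Day 13 comes after day 5 in March — this is a date comparison, not a decimal one (the decimal 3.13 would be smaller than 3.5).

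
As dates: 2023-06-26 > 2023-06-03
True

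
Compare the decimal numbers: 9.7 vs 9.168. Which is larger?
9.7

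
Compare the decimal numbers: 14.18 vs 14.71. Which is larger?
14.71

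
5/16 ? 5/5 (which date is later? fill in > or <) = >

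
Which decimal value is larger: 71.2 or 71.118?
71.2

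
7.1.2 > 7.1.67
False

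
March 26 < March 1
False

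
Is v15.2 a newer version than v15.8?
No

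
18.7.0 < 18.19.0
True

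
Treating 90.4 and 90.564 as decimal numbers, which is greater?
90.564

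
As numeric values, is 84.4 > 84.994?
False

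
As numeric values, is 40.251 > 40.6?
False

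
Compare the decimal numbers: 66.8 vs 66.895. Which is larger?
66.895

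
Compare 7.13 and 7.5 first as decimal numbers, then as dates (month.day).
As decimals: 7.13 < 7.5. As dates: 7/13 is later than 7/5 (day 13 > day 5).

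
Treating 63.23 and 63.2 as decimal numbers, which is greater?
63.23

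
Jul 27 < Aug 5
True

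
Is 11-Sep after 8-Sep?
Yes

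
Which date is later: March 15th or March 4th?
March 15th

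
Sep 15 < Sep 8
False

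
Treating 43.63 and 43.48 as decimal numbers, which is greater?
43.63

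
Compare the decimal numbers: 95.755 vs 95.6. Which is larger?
95.755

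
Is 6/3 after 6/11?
No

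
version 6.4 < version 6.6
True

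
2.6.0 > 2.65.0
False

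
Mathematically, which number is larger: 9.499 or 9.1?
9.499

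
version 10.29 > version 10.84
False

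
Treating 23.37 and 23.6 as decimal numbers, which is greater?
23.6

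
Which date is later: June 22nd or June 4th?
June 22nd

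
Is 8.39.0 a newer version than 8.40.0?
No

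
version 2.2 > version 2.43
False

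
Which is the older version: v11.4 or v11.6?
v11.4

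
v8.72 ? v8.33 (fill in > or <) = >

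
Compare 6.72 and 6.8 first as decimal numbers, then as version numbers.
As decimals: 6.72 < 6.8. As versions: v6.72 > v6.8 (minor version 72 > 8).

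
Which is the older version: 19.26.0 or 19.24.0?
19.24.0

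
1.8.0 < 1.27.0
True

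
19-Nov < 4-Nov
False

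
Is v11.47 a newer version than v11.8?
Yes. Version numbers are compared segment by segment as integers, not as decimals: minor version 47 > 8, so v11.47 > v11.8 (even though the decimal 11.47 < 11.8).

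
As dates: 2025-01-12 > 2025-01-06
True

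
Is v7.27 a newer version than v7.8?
Yes. Version numbers are compared segment by segment as integers, not as decimals: minor version 27 > 8, so v7.27 > v7.8 (even though the decimal 7.27 < 7.8).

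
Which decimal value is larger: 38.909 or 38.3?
38.909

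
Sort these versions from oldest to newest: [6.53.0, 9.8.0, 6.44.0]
[6.44.0, 6.53.0, 9.8.0]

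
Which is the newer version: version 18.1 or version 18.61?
version 18.61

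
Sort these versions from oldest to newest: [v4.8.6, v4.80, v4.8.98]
[v4.8.6, v4.8.98, v4.80]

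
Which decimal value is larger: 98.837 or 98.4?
98.837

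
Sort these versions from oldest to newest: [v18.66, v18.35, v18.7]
[v18.7, v18.35, v18.66]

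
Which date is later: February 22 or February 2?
February 22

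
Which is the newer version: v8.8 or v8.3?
v8.8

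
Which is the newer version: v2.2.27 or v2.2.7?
v2.2.27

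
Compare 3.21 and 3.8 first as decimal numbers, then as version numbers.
As decimals: 3.21 < 3.8. As versions: v3.21 > v3.8 (minor version 21 > 8).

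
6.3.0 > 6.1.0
True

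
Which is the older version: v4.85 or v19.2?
v4.85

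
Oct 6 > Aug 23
True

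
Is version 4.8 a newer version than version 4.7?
Yes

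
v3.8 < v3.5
False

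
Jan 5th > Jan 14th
False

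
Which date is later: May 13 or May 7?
May 13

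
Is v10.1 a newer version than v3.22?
Yes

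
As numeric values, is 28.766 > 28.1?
True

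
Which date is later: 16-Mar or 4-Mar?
16-Mar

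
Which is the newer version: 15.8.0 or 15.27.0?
15.27.0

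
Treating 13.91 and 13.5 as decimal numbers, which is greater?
13.91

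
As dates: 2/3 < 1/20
False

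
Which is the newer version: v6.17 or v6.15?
v6.17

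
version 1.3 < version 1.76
True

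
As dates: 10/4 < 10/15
True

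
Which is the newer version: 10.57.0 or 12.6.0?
12.6.0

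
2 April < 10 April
True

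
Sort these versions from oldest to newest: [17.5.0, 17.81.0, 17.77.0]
[17.5.0, 17.77.0, 17.81.0]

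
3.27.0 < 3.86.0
True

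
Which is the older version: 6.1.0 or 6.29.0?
6.1.0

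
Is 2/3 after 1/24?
Yes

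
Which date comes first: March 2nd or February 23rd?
February 23rd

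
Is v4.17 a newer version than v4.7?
Yes. Version numbers are compared segment by segment as integers, not as decimals: minor version 17 > 7, so v4.17 > v4.7 (even though the decimal 4.17 < 4.7).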